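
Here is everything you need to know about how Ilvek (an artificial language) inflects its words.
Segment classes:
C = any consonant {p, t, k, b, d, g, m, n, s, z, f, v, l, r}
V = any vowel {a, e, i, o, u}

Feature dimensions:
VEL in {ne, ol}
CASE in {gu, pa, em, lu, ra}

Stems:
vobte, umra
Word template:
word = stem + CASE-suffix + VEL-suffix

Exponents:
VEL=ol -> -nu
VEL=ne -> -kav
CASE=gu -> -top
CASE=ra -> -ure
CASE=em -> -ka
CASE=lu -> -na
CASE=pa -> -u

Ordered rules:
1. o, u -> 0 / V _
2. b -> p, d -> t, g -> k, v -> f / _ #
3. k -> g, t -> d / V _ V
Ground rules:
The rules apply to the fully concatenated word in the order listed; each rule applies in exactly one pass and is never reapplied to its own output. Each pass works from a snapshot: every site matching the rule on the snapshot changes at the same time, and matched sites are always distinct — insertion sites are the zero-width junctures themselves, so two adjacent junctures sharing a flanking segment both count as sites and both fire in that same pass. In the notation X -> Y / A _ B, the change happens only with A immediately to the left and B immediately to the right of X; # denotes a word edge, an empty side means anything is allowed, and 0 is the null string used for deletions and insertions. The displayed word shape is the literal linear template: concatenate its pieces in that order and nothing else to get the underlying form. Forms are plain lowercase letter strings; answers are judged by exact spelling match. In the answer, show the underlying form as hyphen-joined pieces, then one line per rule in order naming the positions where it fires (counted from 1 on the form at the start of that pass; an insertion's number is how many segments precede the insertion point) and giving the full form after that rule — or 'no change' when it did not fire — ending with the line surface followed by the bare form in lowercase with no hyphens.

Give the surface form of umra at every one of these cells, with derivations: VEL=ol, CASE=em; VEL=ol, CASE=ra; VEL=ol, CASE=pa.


cell VEL=ol, CASE=em:
underlying: umra-ka-nu
1. o, u -> 0 / V _: no change
2. b -> p, d -> t, g -> k, v -> f / _ #: no change
3. k -> g, t -> d / V _ V: fires at position(s) 5: umraganu
surface: umraganu

cell VEL=ol, CASE=ra:
underlying: umra-ure-nu
1. o, u -> 0 / V _: fires at position(s) 5: umrarenu
2. b -> p, d -> t, g -> k, v -> f / _ #: no change
3. k -> g, t -> d / V _ V: no change
surface: umrarenu

cell VEL=ol, CASE=pa:
underlying: umra-u-nu
1. o, u -> 0 / V _: fires at position(s) 5: umranu
2. b -> p, d -> t, g -> k, v -> f / _ #: no change
3. k -> g, t -> d / V _ V: no change
surface: umranu


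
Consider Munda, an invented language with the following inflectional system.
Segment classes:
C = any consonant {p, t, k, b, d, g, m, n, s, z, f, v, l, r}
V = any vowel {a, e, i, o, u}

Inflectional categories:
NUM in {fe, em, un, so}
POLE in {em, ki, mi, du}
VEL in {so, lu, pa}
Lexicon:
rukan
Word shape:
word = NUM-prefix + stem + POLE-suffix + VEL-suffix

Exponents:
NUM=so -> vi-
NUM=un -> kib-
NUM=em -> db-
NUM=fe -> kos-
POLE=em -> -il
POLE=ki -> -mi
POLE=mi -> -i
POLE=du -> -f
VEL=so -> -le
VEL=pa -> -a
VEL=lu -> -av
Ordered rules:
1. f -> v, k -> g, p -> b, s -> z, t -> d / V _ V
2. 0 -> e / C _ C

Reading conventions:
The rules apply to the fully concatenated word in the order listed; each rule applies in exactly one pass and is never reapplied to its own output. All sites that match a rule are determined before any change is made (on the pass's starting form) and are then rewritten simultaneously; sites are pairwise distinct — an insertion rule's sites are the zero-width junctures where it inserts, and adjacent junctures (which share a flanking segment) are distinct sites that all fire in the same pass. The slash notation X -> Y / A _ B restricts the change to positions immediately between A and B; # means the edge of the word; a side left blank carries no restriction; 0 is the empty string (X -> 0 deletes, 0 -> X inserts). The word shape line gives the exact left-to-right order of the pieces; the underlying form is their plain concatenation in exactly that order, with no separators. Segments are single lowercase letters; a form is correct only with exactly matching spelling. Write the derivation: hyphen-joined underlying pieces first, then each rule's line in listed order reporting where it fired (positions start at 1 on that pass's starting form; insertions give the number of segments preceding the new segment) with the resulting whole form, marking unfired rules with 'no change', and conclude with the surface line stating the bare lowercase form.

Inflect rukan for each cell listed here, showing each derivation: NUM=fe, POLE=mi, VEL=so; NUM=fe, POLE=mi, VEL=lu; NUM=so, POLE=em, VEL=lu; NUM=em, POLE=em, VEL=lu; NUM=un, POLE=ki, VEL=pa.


cell NUM=fe, POLE=mi, VEL=so:
underlying: kos-rukan-i-le
1. f -> v, k -> g, p -> b, s -> z, t -> d / V _ V: fires at position(s) 6: kosruganile
2. 0 -> e / C _ C: inserts after position(s) 3: koseruganile
surface: koseruganile

cell NUM=fe, POLE=mi, VEL=lu:
underlying: kos-rukan-i-av
1. f -> v, k -> g, p -> b, s -> z, t -> d / V _ V: fires at position(s) 6: kosruganiav
2. 0 -> e / C _ C: inserts after position(s) 3: koseruganiav
surface: koseruganiav

cell NUM=so, POLE=em, VEL=lu:
underlying: vi-rukan-il-av
1. f -> v, k -> g, p -> b, s -> z, t -> d / V _ V: fires at position(s) 5: viruganilav
2. 0 -> e / C _ C: no change
surface: viruganilav

cell NUM=em, POLE=em, VEL=lu:
underlying: db-rukan-il-av
1. f -> v, k -> g, p -> b, s -> z, t -> d / V _ V: fires at position(s) 5: dbruganilav
2. 0 -> e / C _ C: inserts after position(s) 1, 2: deberuganilav
surface: deberuganilav

cell NUM=un, POLE=ki, VEL=pa:
underlying: kib-rukan-mi-a
1. f -> v, k -> g, p -> b, s -> z, t -> d / V _ V: fires at position(s) 6: kibruganmia
2. 0 -> e / C _ C: inserts after position(s) 3, 8: kiberuganemia
surface: kiberuganemia


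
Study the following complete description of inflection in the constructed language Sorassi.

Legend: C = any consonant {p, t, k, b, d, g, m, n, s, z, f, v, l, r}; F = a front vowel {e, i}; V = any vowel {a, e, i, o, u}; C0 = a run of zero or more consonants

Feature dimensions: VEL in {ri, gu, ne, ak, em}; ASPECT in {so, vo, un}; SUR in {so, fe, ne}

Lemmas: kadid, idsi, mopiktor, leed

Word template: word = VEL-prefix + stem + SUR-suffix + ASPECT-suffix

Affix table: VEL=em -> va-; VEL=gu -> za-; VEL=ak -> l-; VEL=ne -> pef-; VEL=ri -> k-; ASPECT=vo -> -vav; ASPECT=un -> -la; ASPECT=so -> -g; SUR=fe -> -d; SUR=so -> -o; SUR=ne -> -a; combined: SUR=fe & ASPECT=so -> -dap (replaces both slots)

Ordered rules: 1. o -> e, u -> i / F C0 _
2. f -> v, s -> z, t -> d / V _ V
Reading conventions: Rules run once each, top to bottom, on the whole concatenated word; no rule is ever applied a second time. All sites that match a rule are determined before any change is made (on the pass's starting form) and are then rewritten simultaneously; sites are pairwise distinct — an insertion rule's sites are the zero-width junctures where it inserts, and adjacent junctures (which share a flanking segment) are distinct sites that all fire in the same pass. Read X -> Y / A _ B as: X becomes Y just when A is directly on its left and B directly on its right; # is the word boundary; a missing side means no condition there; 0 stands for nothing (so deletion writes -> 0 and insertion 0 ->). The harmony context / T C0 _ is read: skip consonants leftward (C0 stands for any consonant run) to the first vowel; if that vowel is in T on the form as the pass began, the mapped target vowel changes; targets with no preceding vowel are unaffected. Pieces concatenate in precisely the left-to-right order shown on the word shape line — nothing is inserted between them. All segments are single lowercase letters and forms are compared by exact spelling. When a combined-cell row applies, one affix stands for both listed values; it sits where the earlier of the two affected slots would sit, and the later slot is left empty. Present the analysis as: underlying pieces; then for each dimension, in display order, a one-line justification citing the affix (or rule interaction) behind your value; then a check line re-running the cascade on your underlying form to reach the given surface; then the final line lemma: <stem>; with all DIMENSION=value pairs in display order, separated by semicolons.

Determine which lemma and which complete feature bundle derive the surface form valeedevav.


underlying: va-leed-o-vav
VEL=em - signalled by the affix va-
ASPECT=vo - signalled by the affix -vav
SUR=so - signalled by the affix -o
check: valeedovav -> valeedevav -> valeedevav
lemma: leed; VEL=em; ASPECT=vo; SUR=so


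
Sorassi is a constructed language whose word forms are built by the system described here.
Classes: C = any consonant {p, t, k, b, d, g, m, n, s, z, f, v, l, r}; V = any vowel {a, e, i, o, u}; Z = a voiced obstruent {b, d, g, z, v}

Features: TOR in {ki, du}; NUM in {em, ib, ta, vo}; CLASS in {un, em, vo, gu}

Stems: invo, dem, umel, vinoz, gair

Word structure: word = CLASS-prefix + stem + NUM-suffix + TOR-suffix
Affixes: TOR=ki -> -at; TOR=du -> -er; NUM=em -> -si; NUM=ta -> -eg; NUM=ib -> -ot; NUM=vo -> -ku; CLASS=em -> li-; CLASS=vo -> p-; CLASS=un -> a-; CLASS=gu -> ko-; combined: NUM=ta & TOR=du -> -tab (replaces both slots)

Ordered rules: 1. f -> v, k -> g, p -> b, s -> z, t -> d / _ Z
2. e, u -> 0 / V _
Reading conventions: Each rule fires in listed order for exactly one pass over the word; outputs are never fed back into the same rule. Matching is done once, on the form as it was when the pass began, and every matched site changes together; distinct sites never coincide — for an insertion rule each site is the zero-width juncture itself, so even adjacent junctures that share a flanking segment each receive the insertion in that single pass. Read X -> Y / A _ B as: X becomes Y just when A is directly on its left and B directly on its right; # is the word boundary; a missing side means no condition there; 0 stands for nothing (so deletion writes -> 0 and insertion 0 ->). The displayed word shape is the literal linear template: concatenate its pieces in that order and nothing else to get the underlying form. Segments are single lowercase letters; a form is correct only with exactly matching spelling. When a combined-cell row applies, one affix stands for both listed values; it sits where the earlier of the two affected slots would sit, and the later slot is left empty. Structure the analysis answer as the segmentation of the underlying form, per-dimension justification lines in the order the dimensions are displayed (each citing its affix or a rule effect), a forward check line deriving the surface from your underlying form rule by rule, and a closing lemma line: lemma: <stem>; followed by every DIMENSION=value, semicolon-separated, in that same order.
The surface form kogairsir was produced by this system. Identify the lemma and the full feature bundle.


underlying: ko-gair-si-er
TOR=du - signalled by the affix -er
NUM=em - signalled by the affix -si
CLASS=gu - signalled by the affix ko-
check: kogairsier -> kogairsier -> kogairsir
lemma: gair; TOR=du; NUM=em; CLASS=gu


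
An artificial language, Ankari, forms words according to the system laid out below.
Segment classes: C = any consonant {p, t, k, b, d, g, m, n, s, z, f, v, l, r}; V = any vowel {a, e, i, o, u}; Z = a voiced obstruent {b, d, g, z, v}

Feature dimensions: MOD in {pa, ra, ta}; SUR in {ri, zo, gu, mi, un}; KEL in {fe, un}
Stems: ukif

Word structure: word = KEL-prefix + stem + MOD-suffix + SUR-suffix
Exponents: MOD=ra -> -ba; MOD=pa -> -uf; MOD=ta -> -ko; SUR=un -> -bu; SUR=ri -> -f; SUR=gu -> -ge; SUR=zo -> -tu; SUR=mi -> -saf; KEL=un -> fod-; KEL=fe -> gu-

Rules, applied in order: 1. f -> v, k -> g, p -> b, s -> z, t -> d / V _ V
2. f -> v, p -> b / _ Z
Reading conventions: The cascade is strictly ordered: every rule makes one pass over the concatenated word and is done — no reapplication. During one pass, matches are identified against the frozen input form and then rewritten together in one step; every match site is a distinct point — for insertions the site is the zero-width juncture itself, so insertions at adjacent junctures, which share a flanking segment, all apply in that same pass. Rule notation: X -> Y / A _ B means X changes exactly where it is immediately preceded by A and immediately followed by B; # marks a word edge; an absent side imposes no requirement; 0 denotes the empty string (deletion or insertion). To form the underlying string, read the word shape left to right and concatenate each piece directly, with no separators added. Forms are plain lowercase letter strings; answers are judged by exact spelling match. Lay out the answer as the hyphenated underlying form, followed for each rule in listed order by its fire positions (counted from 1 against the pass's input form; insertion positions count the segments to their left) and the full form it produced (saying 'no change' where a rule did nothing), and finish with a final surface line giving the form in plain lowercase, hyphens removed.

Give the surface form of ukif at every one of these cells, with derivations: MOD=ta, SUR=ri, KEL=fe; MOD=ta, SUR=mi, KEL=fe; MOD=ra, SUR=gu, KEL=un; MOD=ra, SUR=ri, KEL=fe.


cell MOD=ta, SUR=ri, KEL=fe:
underlying: gu-ukif-ko-f
1. f -> v, k -> g, p -> b, s -> z, t -> d / V _ V: fires at position(s) 4: guugifkof
2. f -> v, p -> b / _ Z: no change
surface: guugifkof

cell MOD=ta, SUR=mi, KEL=fe:
underlying: gu-ukif-ko-saf
1. f -> v, k -> g, p -> b, s -> z, t -> d / V _ V: fires at position(s) 4, 9: guugifkozaf
2. f -> v, p -> b / _ Z: no change
surface: guugifkozaf

cell MOD=ra, SUR=gu, KEL=un:
underlying: fod-ukif-ba-ge
1. f -> v, k -> g, p -> b, s -> z, t -> d / V _ V: fires at position(s) 5: fodugifbage
2. f -> v, p -> b / _ Z: fires at position(s) 7: fodugivbage
surface: fodugivbage

cell MOD=ra, SUR=ri, KEL=fe:
underlying: gu-ukif-ba-f
1. f -> v, k -> g, p -> b, s -> z, t -> d / V _ V: fires at position(s) 4: guugifbaf
2. f -> v, p -> b / _ Z: fires at position(s) 6: guugivbaf
surface: guugivbaf


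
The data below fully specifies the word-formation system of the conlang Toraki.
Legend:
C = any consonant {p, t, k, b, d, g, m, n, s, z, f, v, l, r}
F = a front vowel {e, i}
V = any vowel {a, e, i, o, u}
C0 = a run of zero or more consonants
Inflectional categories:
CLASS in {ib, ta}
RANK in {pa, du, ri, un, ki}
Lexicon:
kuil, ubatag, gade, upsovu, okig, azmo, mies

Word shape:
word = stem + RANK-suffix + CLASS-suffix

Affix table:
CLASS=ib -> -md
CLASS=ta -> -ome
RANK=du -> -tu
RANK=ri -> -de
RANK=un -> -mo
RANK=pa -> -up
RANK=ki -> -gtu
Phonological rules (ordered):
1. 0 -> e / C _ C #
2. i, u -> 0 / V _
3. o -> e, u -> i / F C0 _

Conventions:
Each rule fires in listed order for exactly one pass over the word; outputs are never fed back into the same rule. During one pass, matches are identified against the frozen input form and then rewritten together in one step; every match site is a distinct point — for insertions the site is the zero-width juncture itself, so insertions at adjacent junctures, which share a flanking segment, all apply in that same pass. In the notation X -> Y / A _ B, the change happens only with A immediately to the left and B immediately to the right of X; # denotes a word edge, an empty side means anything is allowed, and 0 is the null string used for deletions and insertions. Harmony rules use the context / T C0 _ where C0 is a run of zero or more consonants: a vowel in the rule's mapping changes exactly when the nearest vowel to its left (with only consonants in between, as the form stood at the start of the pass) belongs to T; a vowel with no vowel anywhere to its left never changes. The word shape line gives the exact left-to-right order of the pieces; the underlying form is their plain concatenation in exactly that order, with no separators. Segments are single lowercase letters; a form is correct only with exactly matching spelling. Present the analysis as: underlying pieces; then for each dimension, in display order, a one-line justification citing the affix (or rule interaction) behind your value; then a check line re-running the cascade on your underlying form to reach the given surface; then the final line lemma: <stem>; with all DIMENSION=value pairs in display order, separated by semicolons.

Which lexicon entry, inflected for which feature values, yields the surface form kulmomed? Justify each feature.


underlying: kuil-mo-md
CLASS=ib - signalled by the affix -md
RANK=un - signalled by the affix -mo
check: kuilmomd -> kuilmomed -> kulmomed -> kulmomed
lemma: kuil; CLASS=ib; RANK=un


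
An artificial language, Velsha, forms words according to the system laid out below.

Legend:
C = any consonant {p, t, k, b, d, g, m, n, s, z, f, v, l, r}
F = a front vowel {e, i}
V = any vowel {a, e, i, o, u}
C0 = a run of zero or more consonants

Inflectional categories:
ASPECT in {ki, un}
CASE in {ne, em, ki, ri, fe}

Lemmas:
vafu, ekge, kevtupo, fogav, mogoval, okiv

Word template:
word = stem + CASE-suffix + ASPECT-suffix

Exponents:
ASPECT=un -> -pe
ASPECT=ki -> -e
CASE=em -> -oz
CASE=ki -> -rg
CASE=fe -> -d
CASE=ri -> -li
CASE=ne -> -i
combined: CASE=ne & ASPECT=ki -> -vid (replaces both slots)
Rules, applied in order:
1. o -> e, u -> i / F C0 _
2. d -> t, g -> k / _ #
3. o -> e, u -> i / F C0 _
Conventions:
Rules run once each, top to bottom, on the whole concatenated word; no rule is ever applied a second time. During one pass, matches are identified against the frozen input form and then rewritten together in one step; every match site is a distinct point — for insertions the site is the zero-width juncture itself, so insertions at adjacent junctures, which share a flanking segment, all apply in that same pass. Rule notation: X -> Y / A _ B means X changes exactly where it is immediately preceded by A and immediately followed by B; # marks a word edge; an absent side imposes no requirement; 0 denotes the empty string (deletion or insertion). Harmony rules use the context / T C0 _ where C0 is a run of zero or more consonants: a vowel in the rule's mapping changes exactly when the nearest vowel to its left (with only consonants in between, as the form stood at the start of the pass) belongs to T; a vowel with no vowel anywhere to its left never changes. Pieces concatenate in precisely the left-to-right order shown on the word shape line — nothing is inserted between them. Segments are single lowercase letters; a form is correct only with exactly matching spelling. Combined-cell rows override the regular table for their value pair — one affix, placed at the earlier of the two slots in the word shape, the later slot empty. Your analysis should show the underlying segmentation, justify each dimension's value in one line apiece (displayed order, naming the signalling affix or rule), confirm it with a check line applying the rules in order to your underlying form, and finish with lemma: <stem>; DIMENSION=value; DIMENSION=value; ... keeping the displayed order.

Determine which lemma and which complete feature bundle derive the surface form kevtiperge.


underlying: kevtupo-rg-e
ASPECT=ki - signalled by the affix -e
CASE=ki - signalled by the affix -rg
check: kevtuporge -> kevtiporge -> kevtiporge -> kevtiperge
lemma: kevtupo; ASPECT=ki; CASE=ki


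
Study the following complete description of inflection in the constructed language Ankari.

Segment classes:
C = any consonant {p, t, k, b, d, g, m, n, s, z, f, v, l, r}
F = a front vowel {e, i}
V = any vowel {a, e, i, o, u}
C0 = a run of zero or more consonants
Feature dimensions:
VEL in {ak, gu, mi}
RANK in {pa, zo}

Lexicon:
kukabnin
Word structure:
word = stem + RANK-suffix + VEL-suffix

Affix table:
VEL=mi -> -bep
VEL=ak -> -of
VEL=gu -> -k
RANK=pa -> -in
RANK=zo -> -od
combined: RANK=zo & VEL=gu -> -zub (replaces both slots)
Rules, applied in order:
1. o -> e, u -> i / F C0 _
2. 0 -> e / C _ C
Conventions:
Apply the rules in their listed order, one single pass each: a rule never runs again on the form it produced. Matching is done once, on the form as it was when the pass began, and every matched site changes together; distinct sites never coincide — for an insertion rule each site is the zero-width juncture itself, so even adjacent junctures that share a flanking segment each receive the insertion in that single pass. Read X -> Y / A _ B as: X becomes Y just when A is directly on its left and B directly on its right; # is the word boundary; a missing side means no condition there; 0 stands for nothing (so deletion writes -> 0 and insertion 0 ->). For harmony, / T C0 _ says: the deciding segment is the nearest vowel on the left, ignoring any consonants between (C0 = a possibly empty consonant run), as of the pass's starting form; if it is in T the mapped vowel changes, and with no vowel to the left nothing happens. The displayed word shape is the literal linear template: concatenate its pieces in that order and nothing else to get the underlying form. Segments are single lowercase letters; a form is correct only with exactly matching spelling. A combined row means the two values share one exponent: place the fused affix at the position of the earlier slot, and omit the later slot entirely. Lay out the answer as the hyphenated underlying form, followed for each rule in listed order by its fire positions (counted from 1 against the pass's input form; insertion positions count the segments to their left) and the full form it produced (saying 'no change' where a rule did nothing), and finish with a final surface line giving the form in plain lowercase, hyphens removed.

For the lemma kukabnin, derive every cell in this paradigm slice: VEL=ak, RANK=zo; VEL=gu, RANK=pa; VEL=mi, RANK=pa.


cell VEL=ak, RANK=zo:
underlying: kukabnin-od-of
1. o -> e, u -> i / F C0 _: fires at position(s) 9: kukabninedof
2. 0 -> e / C _ C: inserts after position(s) 5: kukabeninedof
surface: kukabeninedof

cell VEL=gu, RANK=pa:
underlying: kukabnin-in-k
1. o -> e, u -> i / F C0 _: no change
2. 0 -> e / C _ C: inserts after position(s) 5, 10: kukabenininek
surface: kukabenininek

cell VEL=mi, RANK=pa:
underlying: kukabnin-in-bep
1. o -> e, u -> i / F C0 _: no change
2. 0 -> e / C _ C: inserts after position(s) 5, 10: kukabenininebep
surface: kukabenininebep


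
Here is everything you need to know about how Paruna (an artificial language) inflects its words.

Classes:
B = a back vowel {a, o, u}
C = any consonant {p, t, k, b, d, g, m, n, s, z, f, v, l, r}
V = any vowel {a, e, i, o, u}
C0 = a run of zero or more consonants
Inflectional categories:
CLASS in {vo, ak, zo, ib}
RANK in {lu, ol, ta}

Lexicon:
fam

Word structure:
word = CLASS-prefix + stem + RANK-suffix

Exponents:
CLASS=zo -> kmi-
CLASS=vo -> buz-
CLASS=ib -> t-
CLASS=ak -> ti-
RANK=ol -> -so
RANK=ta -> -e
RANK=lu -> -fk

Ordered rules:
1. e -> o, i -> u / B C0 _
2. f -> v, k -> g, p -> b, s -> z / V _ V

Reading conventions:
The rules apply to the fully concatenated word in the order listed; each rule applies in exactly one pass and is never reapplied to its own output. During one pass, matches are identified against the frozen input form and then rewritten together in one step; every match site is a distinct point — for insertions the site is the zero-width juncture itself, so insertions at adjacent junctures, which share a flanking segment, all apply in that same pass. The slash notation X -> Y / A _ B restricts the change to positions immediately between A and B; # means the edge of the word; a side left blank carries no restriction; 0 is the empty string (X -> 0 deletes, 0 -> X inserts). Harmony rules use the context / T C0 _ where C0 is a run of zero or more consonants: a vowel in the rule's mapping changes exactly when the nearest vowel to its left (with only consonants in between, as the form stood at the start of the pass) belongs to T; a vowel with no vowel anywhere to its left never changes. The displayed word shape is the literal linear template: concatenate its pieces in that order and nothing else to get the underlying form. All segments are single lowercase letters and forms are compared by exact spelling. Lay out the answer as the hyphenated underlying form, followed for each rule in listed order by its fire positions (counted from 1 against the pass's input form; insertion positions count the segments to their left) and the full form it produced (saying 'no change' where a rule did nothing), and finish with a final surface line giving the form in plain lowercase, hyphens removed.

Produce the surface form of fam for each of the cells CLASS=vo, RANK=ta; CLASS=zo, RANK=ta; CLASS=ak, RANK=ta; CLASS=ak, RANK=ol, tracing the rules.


cell CLASS=vo, RANK=ta:
underlying: buz-fam-e
1. e -> o, i -> u / B C0 _: fires at position(s) 7: buzfamo
2. f -> v, k -> g, p -> b, s -> z / V _ V: no change
surface: buzfamo

cell CLASS=zo, RANK=ta:
underlying: kmi-fam-e
1. e -> o, i -> u / B C0 _: fires at position(s) 7: kmifamo
2. f -> v, k -> g, p -> b, s -> z / V _ V: fires at position(s) 4: kmivamo
surface: kmivamo

cell CLASS=ak, RANK=ta:
underlying: ti-fam-e
1. e -> o, i -> u / B C0 _: fires at position(s) 6: tifamo
2. f -> v, k -> g, p -> b, s -> z / V _ V: fires at position(s) 3: tivamo
surface: tivamo

cell CLASS=ak, RANK=ol:
underlying: ti-fam-so
1. e -> o, i -> u / B C0 _: no change
2. f -> v, k -> g, p -> b, s -> z / V _ V: fires at position(s) 3: tivamso
surface: tivamso


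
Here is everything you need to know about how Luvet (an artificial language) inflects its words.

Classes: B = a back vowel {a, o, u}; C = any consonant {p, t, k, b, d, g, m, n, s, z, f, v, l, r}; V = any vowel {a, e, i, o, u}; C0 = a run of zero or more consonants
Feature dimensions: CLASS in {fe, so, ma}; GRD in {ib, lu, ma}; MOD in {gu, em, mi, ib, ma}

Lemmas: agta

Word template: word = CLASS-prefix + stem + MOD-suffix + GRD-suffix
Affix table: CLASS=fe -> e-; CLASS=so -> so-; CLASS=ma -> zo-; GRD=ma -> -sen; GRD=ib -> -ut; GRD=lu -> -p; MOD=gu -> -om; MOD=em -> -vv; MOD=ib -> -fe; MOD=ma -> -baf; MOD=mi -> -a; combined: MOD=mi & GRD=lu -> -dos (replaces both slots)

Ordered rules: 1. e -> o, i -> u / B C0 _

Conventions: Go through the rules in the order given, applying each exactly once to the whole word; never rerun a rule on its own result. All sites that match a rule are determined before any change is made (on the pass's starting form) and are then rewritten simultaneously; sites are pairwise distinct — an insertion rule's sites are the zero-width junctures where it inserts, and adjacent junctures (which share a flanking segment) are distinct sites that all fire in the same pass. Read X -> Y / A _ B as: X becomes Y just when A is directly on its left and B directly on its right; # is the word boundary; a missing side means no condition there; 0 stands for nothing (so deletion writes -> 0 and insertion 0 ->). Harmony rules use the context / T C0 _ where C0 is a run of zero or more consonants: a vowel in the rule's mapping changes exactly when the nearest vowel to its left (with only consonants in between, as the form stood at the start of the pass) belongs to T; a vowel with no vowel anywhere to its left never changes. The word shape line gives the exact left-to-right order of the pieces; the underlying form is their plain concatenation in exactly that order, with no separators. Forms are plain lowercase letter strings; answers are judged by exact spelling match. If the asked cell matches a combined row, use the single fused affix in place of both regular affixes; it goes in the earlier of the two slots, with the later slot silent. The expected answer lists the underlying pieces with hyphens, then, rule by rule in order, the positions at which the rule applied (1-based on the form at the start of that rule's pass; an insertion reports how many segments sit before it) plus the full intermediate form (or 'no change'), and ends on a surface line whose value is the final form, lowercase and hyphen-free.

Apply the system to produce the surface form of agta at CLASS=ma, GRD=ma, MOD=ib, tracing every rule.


underlying: zo-agta-fe-sen
1. e -> o, i -> u / B C0 _: fires at position(s) 8: zoagtafosen
surface: zoagtafosen


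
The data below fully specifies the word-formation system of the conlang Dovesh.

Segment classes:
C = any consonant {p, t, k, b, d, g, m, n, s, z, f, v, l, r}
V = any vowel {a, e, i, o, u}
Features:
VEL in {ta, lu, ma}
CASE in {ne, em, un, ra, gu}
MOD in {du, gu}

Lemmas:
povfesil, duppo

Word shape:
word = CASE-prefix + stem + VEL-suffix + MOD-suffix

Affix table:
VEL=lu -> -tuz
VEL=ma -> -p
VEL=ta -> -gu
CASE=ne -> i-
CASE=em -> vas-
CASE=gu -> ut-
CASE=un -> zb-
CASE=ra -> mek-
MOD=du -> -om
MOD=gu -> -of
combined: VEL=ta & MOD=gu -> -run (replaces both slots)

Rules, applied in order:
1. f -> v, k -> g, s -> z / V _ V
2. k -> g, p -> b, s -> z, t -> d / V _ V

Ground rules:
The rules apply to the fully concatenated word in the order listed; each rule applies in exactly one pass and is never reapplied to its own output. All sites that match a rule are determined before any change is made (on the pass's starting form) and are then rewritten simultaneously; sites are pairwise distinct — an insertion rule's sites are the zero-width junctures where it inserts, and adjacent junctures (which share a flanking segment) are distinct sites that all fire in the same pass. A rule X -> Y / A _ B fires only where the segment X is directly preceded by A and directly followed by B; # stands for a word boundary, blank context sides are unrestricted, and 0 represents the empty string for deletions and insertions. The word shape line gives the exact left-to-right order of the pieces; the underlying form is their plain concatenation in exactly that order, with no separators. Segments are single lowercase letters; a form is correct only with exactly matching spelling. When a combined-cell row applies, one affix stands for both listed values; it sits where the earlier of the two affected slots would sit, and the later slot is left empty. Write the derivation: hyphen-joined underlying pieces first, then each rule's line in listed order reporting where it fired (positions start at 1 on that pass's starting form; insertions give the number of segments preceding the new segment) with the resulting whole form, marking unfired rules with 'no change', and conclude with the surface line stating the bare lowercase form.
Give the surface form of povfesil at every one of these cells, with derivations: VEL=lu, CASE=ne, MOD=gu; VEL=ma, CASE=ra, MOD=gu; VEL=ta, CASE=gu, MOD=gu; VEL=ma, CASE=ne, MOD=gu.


cell VEL=lu, CASE=ne, MOD=gu:
underlying: i-povfesil-tuz-of
1. f -> v, k -> g, s -> z / V _ V: fires at position(s) 7: ipovfeziltuzof
2. k -> g, p -> b, s -> z, t -> d / V _ V: fires at position(s) 2: ibovfeziltuzof
surface: ibovfeziltuzof

cell VEL=ma, CASE=ra, MOD=gu:
underlying: mek-povfesil-p-of
1. f -> v, k -> g, s -> z / V _ V: fires at position(s) 9: mekpovfezilpof
2. k -> g, p -> b, s -> z, t -> d / V _ V: no change
surface: mekpovfezilpof

cell VEL=ta, CASE=gu, MOD=gu:
underlying: ut-povfesil-run
1. f -> v, k -> g, s -> z / V _ V: fires at position(s) 8: utpovfezilrun
2. k -> g, p -> b, s -> z, t -> d / V _ V: no change
surface: utpovfezilrun

cell VEL=ma, CASE=ne, MOD=gu:
underlying: i-povfesil-p-of
1. f -> v, k -> g, s -> z / V _ V: fires at position(s) 7: ipovfezilpof
2. k -> g, p -> b, s -> z, t -> d / V _ V: fires at position(s) 2: ibovfezilpof
surface: ibovfezilpof


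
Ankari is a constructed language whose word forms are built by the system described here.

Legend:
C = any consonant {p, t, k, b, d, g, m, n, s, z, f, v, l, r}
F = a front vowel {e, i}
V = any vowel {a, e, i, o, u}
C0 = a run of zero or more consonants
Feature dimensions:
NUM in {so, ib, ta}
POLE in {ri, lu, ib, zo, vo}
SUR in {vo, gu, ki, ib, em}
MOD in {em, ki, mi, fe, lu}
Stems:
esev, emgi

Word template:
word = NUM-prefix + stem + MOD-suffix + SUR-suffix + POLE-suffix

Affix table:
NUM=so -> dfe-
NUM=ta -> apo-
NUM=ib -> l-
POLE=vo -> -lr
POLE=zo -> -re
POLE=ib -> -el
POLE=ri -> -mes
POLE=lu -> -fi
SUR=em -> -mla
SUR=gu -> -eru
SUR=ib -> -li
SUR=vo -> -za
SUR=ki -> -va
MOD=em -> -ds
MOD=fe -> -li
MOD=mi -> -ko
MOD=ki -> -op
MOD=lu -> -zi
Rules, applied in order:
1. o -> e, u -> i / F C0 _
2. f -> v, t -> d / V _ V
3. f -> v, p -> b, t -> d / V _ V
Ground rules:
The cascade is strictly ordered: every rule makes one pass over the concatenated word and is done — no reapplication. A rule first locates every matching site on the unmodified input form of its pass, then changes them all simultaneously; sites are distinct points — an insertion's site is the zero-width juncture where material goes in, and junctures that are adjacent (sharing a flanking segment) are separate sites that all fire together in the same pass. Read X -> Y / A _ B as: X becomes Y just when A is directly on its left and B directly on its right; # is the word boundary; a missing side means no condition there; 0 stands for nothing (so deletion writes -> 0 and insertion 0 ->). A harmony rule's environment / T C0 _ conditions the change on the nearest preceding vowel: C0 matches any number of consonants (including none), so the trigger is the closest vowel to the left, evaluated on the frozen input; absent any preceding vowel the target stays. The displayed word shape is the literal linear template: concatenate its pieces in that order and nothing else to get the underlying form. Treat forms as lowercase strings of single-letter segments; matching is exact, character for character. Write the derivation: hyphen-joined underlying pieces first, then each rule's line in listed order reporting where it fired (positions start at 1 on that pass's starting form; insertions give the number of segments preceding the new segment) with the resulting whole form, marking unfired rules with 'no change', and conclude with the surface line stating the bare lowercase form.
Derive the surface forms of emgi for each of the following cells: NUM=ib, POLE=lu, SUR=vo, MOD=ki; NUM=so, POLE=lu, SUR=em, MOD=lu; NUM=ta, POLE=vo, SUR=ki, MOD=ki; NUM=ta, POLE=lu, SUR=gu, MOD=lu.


cell NUM=ib, POLE=lu, SUR=vo, MOD=ki:
underlying: l-emgi-op-za-fi
1. o -> e, u -> i / F C0 _: fires at position(s) 6: lemgiepzafi
2. f -> v, t -> d / V _ V: fires at position(s) 10: lemgiepzavi
3. f -> v, p -> b, t -> d / V _ V: no change
surface: lemgiepzavi

cell NUM=so, POLE=lu, SUR=em, MOD=lu:
underlying: dfe-emgi-zi-mla-fi
1. o -> e, u -> i / F C0 _: no change
2. f -> v, t -> d / V _ V: fires at position(s) 13: dfeemgizimlavi
3. f -> v, p -> b, t -> d / V _ V: no change
surface: dfeemgizimlavi

cell NUM=ta, POLE=vo, SUR=ki, MOD=ki:
underlying: apo-emgi-op-va-lr
1. o -> e, u -> i / F C0 _: fires at position(s) 8: apoemgiepvalr
2. f -> v, t -> d / V _ V: no change
3. f -> v, p -> b, t -> d / V _ V: fires at position(s) 2: aboemgiepvalr
surface: aboemgiepvalr

cell NUM=ta, POLE=lu, SUR=gu, MOD=lu:
underlying: apo-emgi-zi-eru-fi
1. o -> e, u -> i / F C0 _: fires at position(s) 12: apoemgizierifi
2. f -> v, t -> d / V _ V: fires at position(s) 13: apoemgizierivi
3. f -> v, p -> b, t -> d / V _ V: fires at position(s) 2: aboemgizierivi
surface: aboemgizierivi


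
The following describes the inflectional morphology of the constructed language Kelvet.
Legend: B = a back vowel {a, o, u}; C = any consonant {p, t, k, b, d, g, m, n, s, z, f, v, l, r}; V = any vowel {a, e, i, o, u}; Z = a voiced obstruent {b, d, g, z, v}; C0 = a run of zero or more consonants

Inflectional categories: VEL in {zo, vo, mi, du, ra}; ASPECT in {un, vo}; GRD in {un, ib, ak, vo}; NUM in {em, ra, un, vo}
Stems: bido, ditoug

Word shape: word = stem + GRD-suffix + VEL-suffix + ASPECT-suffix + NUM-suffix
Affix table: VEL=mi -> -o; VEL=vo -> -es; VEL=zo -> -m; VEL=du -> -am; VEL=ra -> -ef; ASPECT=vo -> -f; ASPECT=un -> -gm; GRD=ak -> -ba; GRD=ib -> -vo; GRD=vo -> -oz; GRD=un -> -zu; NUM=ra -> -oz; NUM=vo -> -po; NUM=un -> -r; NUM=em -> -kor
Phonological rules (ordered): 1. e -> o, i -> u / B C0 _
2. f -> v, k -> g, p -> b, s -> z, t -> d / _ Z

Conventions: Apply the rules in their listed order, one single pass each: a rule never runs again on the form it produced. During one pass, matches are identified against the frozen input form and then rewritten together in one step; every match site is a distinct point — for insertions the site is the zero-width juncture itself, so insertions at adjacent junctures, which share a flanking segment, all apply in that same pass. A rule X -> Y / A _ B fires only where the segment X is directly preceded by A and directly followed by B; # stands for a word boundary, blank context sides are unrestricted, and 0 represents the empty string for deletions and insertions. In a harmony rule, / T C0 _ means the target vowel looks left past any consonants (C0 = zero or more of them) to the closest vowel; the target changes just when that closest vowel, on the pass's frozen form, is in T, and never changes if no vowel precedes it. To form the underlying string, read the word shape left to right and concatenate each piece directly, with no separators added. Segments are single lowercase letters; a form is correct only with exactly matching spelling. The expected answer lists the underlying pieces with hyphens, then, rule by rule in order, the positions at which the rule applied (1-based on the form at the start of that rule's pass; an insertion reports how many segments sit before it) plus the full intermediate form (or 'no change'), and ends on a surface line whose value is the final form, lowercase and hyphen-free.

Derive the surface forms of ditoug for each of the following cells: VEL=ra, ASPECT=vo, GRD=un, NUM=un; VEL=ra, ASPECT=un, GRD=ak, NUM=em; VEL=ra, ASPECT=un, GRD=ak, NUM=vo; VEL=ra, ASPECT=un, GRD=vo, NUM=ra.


cell VEL=ra, ASPECT=vo, GRD=un, NUM=un:
underlying: ditoug-zu-ef-f-r
1. e -> o, i -> u / B C0 _: fires at position(s) 9: ditougzuoffr
2. f -> v, k -> g, p -> b, s -> z, t -> d / _ Z: no change
surface: ditougzuoffr

cell VEL=ra, ASPECT=un, GRD=ak, NUM=em:
underlying: ditoug-ba-ef-gm-kor
1. e -> o, i -> u / B C0 _: fires at position(s) 9: ditougbaofgmkor
2. f -> v, k -> g, p -> b, s -> z, t -> d / _ Z: fires at position(s) 10: ditougbaovgmkor
surface: ditougbaovgmkor

cell VEL=ra, ASPECT=un, GRD=ak, NUM=vo:
underlying: ditoug-ba-ef-gm-po
1. e -> o, i -> u / B C0 _: fires at position(s) 9: ditougbaofgmpo
2. f -> v, k -> g, p -> b, s -> z, t -> d / _ Z: fires at position(s) 10: ditougbaovgmpo
surface: ditougbaovgmpo

cell VEL=ra, ASPECT=un, GRD=vo, NUM=ra:
underlying: ditoug-oz-ef-gm-oz
1. e -> o, i -> u / B C0 _: fires at position(s) 9: ditougozofgmoz
2. f -> v, k -> g, p -> b, s -> z, t -> d / _ Z: fires at position(s) 10: ditougozovgmoz
surface: ditougozovgmoz


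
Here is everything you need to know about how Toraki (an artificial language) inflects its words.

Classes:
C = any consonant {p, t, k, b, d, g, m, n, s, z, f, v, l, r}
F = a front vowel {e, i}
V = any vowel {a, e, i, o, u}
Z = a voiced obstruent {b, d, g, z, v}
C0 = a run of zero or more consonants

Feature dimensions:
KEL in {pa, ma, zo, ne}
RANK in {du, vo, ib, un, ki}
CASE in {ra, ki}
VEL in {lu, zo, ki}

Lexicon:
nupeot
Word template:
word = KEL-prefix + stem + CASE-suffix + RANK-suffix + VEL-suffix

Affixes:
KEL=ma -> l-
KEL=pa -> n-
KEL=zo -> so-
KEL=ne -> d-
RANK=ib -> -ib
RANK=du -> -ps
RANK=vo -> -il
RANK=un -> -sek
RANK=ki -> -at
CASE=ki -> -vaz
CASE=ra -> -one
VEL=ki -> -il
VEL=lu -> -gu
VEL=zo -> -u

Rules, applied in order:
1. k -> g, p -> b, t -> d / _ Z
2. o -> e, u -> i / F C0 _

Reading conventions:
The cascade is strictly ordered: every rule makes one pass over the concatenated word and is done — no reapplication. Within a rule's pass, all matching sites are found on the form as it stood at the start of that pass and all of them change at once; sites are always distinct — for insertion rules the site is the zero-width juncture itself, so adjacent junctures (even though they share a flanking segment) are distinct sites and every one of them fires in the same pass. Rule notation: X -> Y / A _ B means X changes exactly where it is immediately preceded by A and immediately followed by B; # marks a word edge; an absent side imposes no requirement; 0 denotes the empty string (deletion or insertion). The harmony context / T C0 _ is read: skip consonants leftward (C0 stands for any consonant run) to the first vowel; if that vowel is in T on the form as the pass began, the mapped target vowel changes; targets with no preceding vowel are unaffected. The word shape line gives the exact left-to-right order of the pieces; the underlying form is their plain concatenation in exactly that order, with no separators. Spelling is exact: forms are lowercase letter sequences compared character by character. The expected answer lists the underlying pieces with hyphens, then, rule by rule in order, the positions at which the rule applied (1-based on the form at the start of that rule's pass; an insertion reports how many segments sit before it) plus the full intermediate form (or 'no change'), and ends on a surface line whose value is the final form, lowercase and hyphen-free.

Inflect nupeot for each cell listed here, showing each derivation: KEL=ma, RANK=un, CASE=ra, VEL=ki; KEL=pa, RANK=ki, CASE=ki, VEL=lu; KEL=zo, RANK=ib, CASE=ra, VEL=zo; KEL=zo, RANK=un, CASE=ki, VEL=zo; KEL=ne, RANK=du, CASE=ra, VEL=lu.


cell KEL=ma, RANK=un, CASE=ra, VEL=ki:
underlying: l-nupeot-one-sek-il
1. k -> g, p -> b, t -> d / _ Z: no change
2. o -> e, u -> i / F C0 _: fires at position(s) 6: lnupeetonesekil
surface: lnupeetonesekil

cell KEL=pa, RANK=ki, CASE=ki, VEL=lu:
underlying: n-nupeot-vaz-at-gu
1. k -> g, p -> b, t -> d / _ Z: fires at position(s) 7, 12: nnupeodvazadgu
2. o -> e, u -> i / F C0 _: fires at position(s) 6: nnupeedvazadgu
surface: nnupeedvazadgu

cell KEL=zo, RANK=ib, CASE=ra, VEL=zo:
underlying: so-nupeot-one-ib-u
1. k -> g, p -> b, t -> d / _ Z: no change
2. o -> e, u -> i / F C0 _: fires at position(s) 7, 14: sonupeetoneibi
surface: sonupeetoneibi

cell KEL=zo, RANK=un, CASE=ki, VEL=zo:
underlying: so-nupeot-vaz-sek-u
1. k -> g, p -> b, t -> d / _ Z: fires at position(s) 8: sonupeodvazseku
2. o -> e, u -> i / F C0 _: fires at position(s) 7, 15: sonupeedvazseki
surface: sonupeedvazseki

cell KEL=ne, RANK=du, CASE=ra, VEL=lu:
underlying: d-nupeot-one-ps-gu
1. k -> g, p -> b, t -> d / _ Z: no change
2. o -> e, u -> i / F C0 _: fires at position(s) 6, 14: dnupeetonepsgi
surface: dnupeetonepsgi
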